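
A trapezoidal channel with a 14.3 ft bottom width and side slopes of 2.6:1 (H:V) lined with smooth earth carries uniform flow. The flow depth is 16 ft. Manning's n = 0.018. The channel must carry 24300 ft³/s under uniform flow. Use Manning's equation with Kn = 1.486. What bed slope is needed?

With bottom width b = 14.3 ft and side slope z = 2.6: A = (b + zy)y = (14.3 + 2.6×16)×16 = 894.4 ft²; P = b + 2y√(1+z²) = 14.3 + 2×16×2.786 = 103.4 ft.
Hydraulic radius R = A/P = 894.4/103.4 = 8.646 ft.
From Manning's equation, S = [nQ / (1.486 A R^(2/3))]² = [0.018 × 24300 / (1.486 × 894.4 × 8.646^(2/3))]² = 0.0061.

S = 0.0061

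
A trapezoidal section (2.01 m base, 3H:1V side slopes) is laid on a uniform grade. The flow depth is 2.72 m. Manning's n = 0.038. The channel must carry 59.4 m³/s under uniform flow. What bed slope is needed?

S = 0.0041

With bottom width b = 2.01 m and side slope z = 3: A = (b + zy)y = (2.01 + 3×2.72)×2.72 = 27.66 m²; P = b + 2y√(1+z²) = 2.01 + 2×2.72×3.162 = 19.21 m.
Hydraulic radius R = A/P = 27.66/19.21 = 1.44 m.
From Manning's equation, S = [nQ / (1 A R^(2/3))]² = [0.038 × 59.4 / (1 × 27.66 × 1.44^(2/3))]² = 0.0041.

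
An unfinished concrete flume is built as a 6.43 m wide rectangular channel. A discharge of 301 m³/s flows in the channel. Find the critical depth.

y_c = 6.07 m

For a rectangular channel, critical depth y_c = (q²/g)^(1/3) where q = Q/b = 301/6.43 = 46.81 m²/s.
So y_c = (46.81²/9.81)^(1/3) = 6.07 m.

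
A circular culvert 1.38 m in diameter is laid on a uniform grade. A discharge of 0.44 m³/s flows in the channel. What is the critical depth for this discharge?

At critical depth, Q² T / (g A³) = 1, i.e. A³/T = Q²/g = 0.44²/9.81 = 0.01973.
Try y = 0.411 m: A³/T = 0.04132 — high.
Try y = 0.34 m: A³/T = 0.01976 — close enough.

y_c = 0.34 m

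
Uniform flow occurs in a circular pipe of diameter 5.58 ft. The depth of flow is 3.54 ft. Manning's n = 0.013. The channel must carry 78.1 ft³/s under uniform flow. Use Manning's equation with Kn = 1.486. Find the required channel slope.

For a circular section of diameter D = 5.58 ft at depth y = 3.54 ft, the central angle is θ = 2 arccos(1 − 2y/D) = 3.686 rad. Then A = (D²/8)(θ − sin θ) = 16.36 ft² and P = Dθ/2 = 10.28 ft.
Hydraulic radius R = A/P = 16.36/10.28 = 1.591 ft.
From Manning's equation, S = [nQ / (1.486 A R^(2/3))]² = [0.013 × 78.1 / (1.486 × 16.36 × 1.591^(2/3))]² = 0.000939.

S = 0.000939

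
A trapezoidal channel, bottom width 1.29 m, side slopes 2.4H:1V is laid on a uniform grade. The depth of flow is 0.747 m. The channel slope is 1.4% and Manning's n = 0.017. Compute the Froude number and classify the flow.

With bottom width b = 1.29 m and side slope z = 2.4: A = (b + zy)y = (1.29 + 2.4×0.747)×0.747 = 2.303 m²; P = b + 2y√(1+z²) = 1.29 + 2×0.747×2.6 = 5.174 m.
Hydraulic radius R = A/P = 2.303/5.174 = 0.445 m.
V = (1/n) R^(2/3) √S = (1/0.017) × 0.445^(2/3) × √0.014 = 4.057 m/s. Hydraulic depth D_h = A/T = 2.303/4.876 = 0.4723 m.
Froude number Fr = V/√(g·D_h) = 4.057/√(9.81×0.4723) = 1.88, which is greater than 1, so the flow is supercritical.

supercritical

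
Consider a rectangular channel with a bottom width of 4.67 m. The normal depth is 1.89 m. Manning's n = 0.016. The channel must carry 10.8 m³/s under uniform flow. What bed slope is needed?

Flow area A = b·y = 4.67 × 1.89 = 8.826 m². Wetted perimeter P = b + 2y = 4.67 + 2×1.89 = 8.45 m.
Hydraulic radius R = A/P = 8.826/8.45 = 1.045 m.
From Manning's equation, S = [nQ / (1 A R^(2/3))]² = [0.016 × 10.8 / (1 × 8.826 × 1.045^(2/3))]² = 0.000362.

S = 0.000362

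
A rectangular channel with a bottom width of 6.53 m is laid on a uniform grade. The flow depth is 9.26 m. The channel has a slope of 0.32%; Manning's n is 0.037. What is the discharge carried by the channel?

Q = 166 m³/s

Flow area A = b·y = 6.53 × 9.26 = 60.47 m². Wetted perimeter P = b + 2y = 6.53 + 2×9.26 = 25.05 m.
Hydraulic radius R = A/P = 60.47/25.05 = 2.414 m.
Manning's equation: Q = (1/n) A R^(2/3) S^(1/2) = (1/0.037) × 60.47 × 2.414^(2/3) × 0.0032^(1/2) = 166 m³/s.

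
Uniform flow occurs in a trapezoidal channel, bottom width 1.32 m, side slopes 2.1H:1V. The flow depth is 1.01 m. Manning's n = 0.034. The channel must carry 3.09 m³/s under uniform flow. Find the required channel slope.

S = 0.0019

With bottom width b = 1.32 m and side slope z = 2.1: A = (b + zy)y = (1.32 + 2.1×1.01)×1.01 = 3.475 m²; P = b + 2y√(1+z²) = 1.32 + 2×1.01×2.326 = 6.018 m.
Hydraulic radius R = A/P = 3.475/6.018 = 0.5775 m.
From Manning's equation, S = [nQ / (1 A R^(2/3))]² = [0.034 × 3.09 / (1 × 3.475 × 0.5775^(2/3))]² = 0.0019.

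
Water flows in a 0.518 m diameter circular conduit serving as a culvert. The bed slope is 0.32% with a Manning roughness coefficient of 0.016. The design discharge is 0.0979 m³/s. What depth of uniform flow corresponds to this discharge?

y_n = 0.263 m

Manning's equation rearranged: A R^(2/3) = nQ / (1·√S) = 0.016 × 0.0979 / (√0.0032) = 0.02769.
Try y = 0.194 m: A R^(2/3) = 0.0161 — low.
Try y = 0.328 m: A R^(2/3) = 0.03929 — high.
Try y = 0.263 m: A R^(2/3) = 0.02768 — close enough.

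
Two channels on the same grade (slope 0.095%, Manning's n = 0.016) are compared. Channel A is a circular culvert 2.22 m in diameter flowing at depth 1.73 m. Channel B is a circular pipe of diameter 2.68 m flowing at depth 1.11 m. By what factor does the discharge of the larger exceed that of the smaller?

Channel A: For a circular section of diameter D = 2.22 m at depth y = 1.73 m, the central angle is θ = 2 arccos(1 − 2y/D) = 4.327 rad. Then A = (D²/8)(θ − sin θ) = 3.236 m² and P = Dθ/2 = 4.803 m. Hydraulic radius R = A/P = 3.236/4.803 = 0.6739 m. Q_A = (1/0.016)·3.236·0.6739^(2/3)·√0.00095 = 4.792 m³/s.
Channel B: For a circular section of diameter D = 2.68 m at depth y = 1.11 m, the central angle is θ = 2 arccos(1 − 2y/D) = 2.797 rad. Then A = (D²/8)(θ − sin θ) = 2.207 m² and P = Dθ/2 = 3.747 m. Hydraulic radius R = A/P = 2.207/3.747 = 0.589 m. Q_B = (1/0.016)·2.207·0.589^(2/3)·√0.00095 = 2.988 m³/s.
The larger discharge is 4.792 m³/s and the smaller is 2.988 m³/s; the ratio is 1.6.

1.6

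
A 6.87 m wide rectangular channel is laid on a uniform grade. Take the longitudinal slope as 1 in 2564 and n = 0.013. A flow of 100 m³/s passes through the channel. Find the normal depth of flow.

y_n = 5.75 m

Manning's equation rearranged: A R^(2/3) = nQ / (1·√S) = 0.013 × 100 / (√0.00039) = 65.83.
Try y = 4.07 m: A R^(2/3) = 42.33 — low.
Try y = 6.56 m: A R^(2/3) = 77.49 — high.
Try y = 5.75 m: A R^(2/3) = 65.81 — ≈ 65.83.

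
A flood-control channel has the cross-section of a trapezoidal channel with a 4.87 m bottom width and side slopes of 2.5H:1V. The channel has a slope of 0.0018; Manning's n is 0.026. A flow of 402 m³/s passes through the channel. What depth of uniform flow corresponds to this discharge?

y_n = 5.87 m

Manning's equation rearranged: A R^(2/3) = nQ / (1·√S) = 0.026 × 402 / (√0.0018) = 246.4.
Trying y = 7.11 m: A R^(2/3) = 387.3 — over.
Trying y = 4.97 m: A R^(2/3) = 167.4 — short.
Trying y = 5.87 m: A R^(2/3) = 246.3 — close enough.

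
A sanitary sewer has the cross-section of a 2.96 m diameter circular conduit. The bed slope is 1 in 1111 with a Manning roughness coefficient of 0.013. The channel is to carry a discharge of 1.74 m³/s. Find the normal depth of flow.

y_n = 0.732 m

Manning's equation rearranged: A R^(2/3) = nQ / (1·√S) = 0.013 × 1.74 / (√0.0009001) = 0.754.
Trying y = 0.865 m: A R^(2/3) = 1.048 — high.
Trying y = 0.649 m: A R^(2/3) = 0.5935 — low.
Trying y = 0.732 m: A R^(2/3) = 0.7547 — matches.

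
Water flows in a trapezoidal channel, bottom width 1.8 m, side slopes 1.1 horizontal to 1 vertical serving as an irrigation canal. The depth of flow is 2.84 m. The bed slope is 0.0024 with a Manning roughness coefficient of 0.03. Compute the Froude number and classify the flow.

With bottom width b = 1.8 m and side slope z = 1.1: A = (b + zy)y = (1.8 + 1.1×2.84)×2.84 = 13.98 m²; P = b + 2y√(1+z²) = 1.8 + 2×2.84×1.487 = 10.24 m.
Hydraulic radius R = A/P = 13.98/10.24 = 1.365 m.
V = (1/n) R^(2/3) √S = (1/0.03) × 1.365^(2/3) × √0.0024 = 2.01 m/s. Hydraulic depth D_h = A/T = 13.98/8.048 = 1.738 m.
Froude number Fr = V/√(g·D_h) = 2.01/√(9.81×1.738) = 0.487, which is less than 1, so the flow is subcritical.

subcritical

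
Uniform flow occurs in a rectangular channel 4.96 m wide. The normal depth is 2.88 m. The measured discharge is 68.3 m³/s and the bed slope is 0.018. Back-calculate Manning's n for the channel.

n = 0.034

Flow area A = b·y = 4.96 × 2.88 = 14.28 m². Wetted perimeter P = b + 2y = 4.96 + 2×2.88 = 10.72 m.
Hydraulic radius R = A/P = 14.28/10.72 = 1.333 m.
Rearranging Manning's equation: n = (1/Q) A R^(2/3) S^(1/2) = (1/68.3) × 14.28 × 1.333^(2/3) × √0.018 = 0.034.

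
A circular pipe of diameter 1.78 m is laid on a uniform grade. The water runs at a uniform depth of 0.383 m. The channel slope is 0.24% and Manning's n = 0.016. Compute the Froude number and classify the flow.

subcritical

For a circular section of diameter D = 1.78 m at depth y = 0.383 m, the central angle is θ = 2 arccos(1 − 2y/D) = 1.929 rad. Then A = (D²/8)(θ − sin θ) = 0.3933 m² and P = Dθ/2 = 1.717 m.
Hydraulic radius R = A/P = 0.3933/1.717 = 0.229 m.
V = (1/n) R^(2/3) √S = (1/0.016) × 0.229^(2/3) × √0.0024 = 1.146 m/s. Hydraulic depth D_h = A/T = 0.3933/1.463 = 0.2688 m.
Froude number Fr = V/√(g·D_h) = 1.146/√(9.81×0.2688) = 0.706, which is less than 1, so the flow is subcritical.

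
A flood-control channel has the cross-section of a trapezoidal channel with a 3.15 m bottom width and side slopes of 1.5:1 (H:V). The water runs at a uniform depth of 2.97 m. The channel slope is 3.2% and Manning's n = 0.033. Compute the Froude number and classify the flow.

supercritical

With bottom width b = 3.15 m and side slope z = 1.5: A = (b + zy)y = (3.15 + 1.5×2.97)×2.97 = 22.59 m²; P = b + 2y√(1+z²) = 3.15 + 2×2.97×1.803 = 13.86 m.
Hydraulic radius R = A/P = 22.59/13.86 = 1.63 m.
V = (1/n) R^(2/3) √S = (1/0.033) × 1.63^(2/3) × √0.032 = 7.507 m/s. Hydraulic depth D_h = A/T = 22.59/12.06 = 1.873 m.
Froude number Fr = V/√(g·D_h) = 7.507/√(9.81×1.873) = 1.75, which is greater than 1, so the flow is supercritical.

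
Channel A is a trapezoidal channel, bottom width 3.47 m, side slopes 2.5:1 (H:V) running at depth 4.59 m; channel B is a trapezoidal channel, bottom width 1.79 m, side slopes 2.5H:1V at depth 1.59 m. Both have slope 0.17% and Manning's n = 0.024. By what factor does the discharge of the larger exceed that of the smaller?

Channel A: With bottom width b = 3.47 m and side slope z = 2.5: A = (b + zy)y = (3.47 + 2.5×4.59)×4.59 = 68.6 m²; P = b + 2y√(1+z²) = 3.47 + 2×4.59×2.693 = 28.19 m. Hydraulic radius R = A/P = 68.6/28.19 = 2.434 m. Q_A = (1/0.024)·68.6·2.434^(2/3)·√0.0017 = 213.2 m³/s.
Channel B: With bottom width b = 1.79 m and side slope z = 2.5: A = (b + zy)y = (1.79 + 2.5×1.59)×1.59 = 9.166 m²; P = b + 2y√(1+z²) = 1.79 + 2×1.59×2.693 = 10.35 m. Hydraulic radius R = A/P = 9.166/10.35 = 0.8854 m. Q_B = (1/0.024)·9.166·0.8854^(2/3)·√0.0017 = 14.52 m³/s.
The larger discharge is 213.2 m³/s and the smaller is 14.52 m³/s; the ratio is 14.7.

14.7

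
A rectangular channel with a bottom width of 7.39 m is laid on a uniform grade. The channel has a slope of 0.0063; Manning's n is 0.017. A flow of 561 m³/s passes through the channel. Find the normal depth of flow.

y_n = 8.63 m

Manning's equation rearranged: A R^(2/3) = nQ / (1·√S) = 0.017 × 561 / (√0.0063) = 120.2.
Try y = 10.4 m: A R^(2/3) = 150 — too large.
Try y = 8.63 m: A R^(2/3) = 120.2 — matches.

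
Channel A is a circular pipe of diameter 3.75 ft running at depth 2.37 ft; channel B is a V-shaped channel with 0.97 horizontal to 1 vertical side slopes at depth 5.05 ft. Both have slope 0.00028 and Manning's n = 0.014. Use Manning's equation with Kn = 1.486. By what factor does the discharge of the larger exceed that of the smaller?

4.69

Channel A: For a circular section of diameter D = 3.75 ft at depth y = 2.37 ft, the central angle is θ = 2 arccos(1 − 2y/D) = 3.676 rad. Then A = (D²/8)(θ − sin θ) = 7.357 ft² and P = Dθ/2 = 6.892 ft. Hydraulic radius R = A/P = 7.357/6.892 = 1.067 ft. Q_A = (1.486/0.014)·7.357·1.067^(2/3)·√0.00028 = 13.65 ft³/s.
Channel B: For a triangular section with side slope z = 0.97: A = zy² = 0.97×5.05² = 24.74 ft²; P = 2y√(1+z²) = 2×5.05×1.393 = 14.07 ft. Hydraulic radius R = A/P = 24.74/14.07 = 1.758 ft. Q_B = (1.486/0.014)·24.74·1.758^(2/3)·√0.00028 = 64 ft³/s.
The larger discharge is 64 ft³/s and the smaller is 13.65 ft³/s; the ratio is 4.69.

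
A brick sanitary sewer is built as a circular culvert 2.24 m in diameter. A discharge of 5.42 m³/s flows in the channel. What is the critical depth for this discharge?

y_c = 1.08 m

At critical depth, Q² T / (g A³) = 1, i.e. A³/T = Q²/g = 5.42²/9.81 = 2.995.
Trying y = 0.817 m: A³/T = 1.019 — short.
Trying y = 1.26 m: A³/T = 5.355 — over.
Trying y = 1.08 m: A³/T = 2.972 — close enough.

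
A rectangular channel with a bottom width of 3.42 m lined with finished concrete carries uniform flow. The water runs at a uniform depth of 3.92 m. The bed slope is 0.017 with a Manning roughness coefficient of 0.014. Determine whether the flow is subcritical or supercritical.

Flow area A = b·y = 3.42 × 3.92 = 13.41 m². Wetted perimeter P = b + 2y = 3.42 + 2×3.92 = 11.26 m.
Hydraulic radius R = A/P = 13.41/11.26 = 1.191 m.
V = (1/n) R^(2/3) √S = (1/0.014) × 1.191^(2/3) × √0.017 = 10.46 m/s. Hydraulic depth D_h = A/T = 13.41/3.42 = 3.92 m.
Froude number Fr = V/√(g·D_h) = 10.46/√(9.81×3.92) = 1.69, which is greater than 1, so the flow is supercritical.

supercritical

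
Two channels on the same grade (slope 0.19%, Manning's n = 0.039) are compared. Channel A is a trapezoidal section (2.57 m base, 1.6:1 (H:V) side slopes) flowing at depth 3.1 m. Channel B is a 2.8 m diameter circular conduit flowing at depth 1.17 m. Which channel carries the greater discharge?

Channel A: With bottom width b = 2.57 m and side slope z = 1.6: A = (b + zy)y = (2.57 + 1.6×3.1)×3.1 = 23.34 m²; P = b + 2y√(1+z²) = 2.57 + 2×3.1×1.887 = 14.27 m. Hydraulic radius R = A/P = 23.34/14.27 = 1.636 m. Q_A = (1/0.039)·23.34·1.636^(2/3)·√0.0019 = 36.22 m³/s.
Channel B: For a circular section of diameter D = 2.8 m at depth y = 1.17 m, the central angle is θ = 2 arccos(1 − 2y/D) = 2.812 rad. Then A = (D²/8)(θ − sin θ) = 2.438 m² and P = Dθ/2 = 3.936 m. Hydraulic radius R = A/P = 2.438/3.936 = 0.6193 m. Q_B = (1/0.039)·2.438·0.6193^(2/3)·√0.0019 = 1.98 m³/s.
Q_A = 36.22 m³/s vs Q_B = 1.98 m³/s, so channel A carries more.

channel A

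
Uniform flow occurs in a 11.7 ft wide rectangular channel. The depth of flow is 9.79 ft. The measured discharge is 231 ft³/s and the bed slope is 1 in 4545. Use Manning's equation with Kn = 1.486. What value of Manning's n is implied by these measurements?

Flow area A = b·y = 11.7 × 9.79 = 114.5 ft². Wetted perimeter P = b + 2y = 11.7 + 2×9.79 = 31.28 ft.
Hydraulic radius R = A/P = 114.5/31.28 = 3.662 ft.
Rearranging Manning's equation: n = (1.486/Q) A R^(2/3) S^(1/2) = (1.486/231) × 114.5 × 3.662^(2/3) × √0.00022 = 0.026.

n = 0.026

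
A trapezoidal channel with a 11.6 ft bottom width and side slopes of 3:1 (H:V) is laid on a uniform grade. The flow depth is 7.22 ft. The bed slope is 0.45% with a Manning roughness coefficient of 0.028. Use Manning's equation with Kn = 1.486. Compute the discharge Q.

Q = 2220 ft³/s

With bottom width b = 11.6 ft and side slope z = 3: A = (b + zy)y = (11.6 + 3×7.22)×7.22 = 240.1 ft²; P = b + 2y√(1+z²) = 11.6 + 2×7.22×3.162 = 57.26 ft.
Hydraulic radius R = A/P = 240.1/57.26 = 4.194 ft.
Manning's equation: Q = (1.486/n) A R^(2/3) S^(1/2) = (1.486/0.028) × 240.1 × 4.194^(2/3) × 0.0045^(1/2) = 2220 ft³/s.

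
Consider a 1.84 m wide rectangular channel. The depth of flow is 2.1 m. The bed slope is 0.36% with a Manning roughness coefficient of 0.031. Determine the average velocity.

V = 1.44 m/s

Flow area A = b·y = 1.84 × 2.1 = 3.864 m². Wetted perimeter P = b + 2y = 1.84 + 2×2.1 = 6.04 m.
Hydraulic radius R = A/P = 3.864/6.04 = 0.6397 m.
From Manning's equation, V = (1/n) R^(2/3) S^(1/2) = (1/0.031) × 0.6397^(2/3) × 0.0036^(1/2) = 1.44 m/s.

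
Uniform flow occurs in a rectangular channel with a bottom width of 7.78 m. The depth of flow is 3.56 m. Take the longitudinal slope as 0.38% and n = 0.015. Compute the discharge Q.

Flow area A = b·y = 7.78 × 3.56 = 27.7 m². Wetted perimeter P = b + 2y = 7.78 + 2×3.56 = 14.9 m.
Hydraulic radius R = A/P = 27.7/14.9 = 1.859 m.
Manning's equation: Q = (1/n) A R^(2/3) S^(1/2) = (1/0.015) × 27.7 × 1.859^(2/3) × 0.0038^(1/2) = 172 m³/s.

Q = 172 m³/s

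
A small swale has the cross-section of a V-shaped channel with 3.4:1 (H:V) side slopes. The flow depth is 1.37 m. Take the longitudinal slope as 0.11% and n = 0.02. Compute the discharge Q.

For a triangular section with side slope z = 3.4: A = zy² = 3.4×1.37² = 6.381 m²; P = 2y√(1+z²) = 2×1.37×3.544 = 9.711 m.
Hydraulic radius R = A/P = 6.381/9.711 = 0.6572 m.
Manning's equation: Q = (1/n) A R^(2/3) S^(1/2) = (1/0.02) × 6.381 × 0.6572^(2/3) × 0.0011^(1/2) = 8 m³/s.

Q = 8 m³/s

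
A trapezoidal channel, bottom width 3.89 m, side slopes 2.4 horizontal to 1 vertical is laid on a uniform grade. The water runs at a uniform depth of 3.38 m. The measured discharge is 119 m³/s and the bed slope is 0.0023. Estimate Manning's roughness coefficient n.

With bottom width b = 3.89 m and side slope z = 2.4: A = (b + zy)y = (3.89 + 2.4×3.38)×3.38 = 40.57 m²; P = b + 2y√(1+z²) = 3.89 + 2×3.38×2.6 = 21.47 m.
Hydraulic radius R = A/P = 40.57/21.47 = 1.89 m.
Rearranging Manning's equation: n = (1/Q) A R^(2/3) S^(1/2) = (1/119) × 40.57 × 1.89^(2/3) × √0.0023 = 0.025.

n = 0.025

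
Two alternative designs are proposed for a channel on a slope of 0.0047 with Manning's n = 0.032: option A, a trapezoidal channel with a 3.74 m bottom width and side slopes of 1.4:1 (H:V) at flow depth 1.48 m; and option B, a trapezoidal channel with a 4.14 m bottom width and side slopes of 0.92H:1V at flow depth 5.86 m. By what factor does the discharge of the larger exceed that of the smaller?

13.1

Channel A: With bottom width b = 3.74 m and side slope z = 1.4: A = (b + zy)y = (3.74 + 1.4×1.48)×1.48 = 8.602 m²; P = b + 2y√(1+z²) = 3.74 + 2×1.48×1.72 = 8.833 m. Hydraulic radius R = A/P = 8.602/8.833 = 0.9739 m. Q_A = (1/0.032)·8.602·0.9739^(2/3)·√0.0047 = 18.11 m³/s.
Channel B: With bottom width b = 4.14 m and side slope z = 0.92: A = (b + zy)y = (4.14 + 0.92×5.86)×5.86 = 55.85 m²; P = b + 2y√(1+z²) = 4.14 + 2×5.86×1.359 = 20.07 m. Hydraulic radius R = A/P = 55.85/20.07 = 2.784 m. Q_B = (1/0.032)·55.85·2.784^(2/3)·√0.0047 = 236.8 m³/s.
The larger discharge is 236.8 m³/s and the smaller is 18.11 m³/s; the ratio is 13.1.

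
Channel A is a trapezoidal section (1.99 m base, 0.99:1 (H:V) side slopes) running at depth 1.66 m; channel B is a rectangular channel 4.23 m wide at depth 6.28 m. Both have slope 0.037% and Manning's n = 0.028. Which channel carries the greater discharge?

channel B

Channel A: With bottom width b = 1.99 m and side slope z = 0.99: A = (b + zy)y = (1.99 + 0.99×1.66)×1.66 = 6.031 m²; P = b + 2y√(1+z²) = 1.99 + 2×1.66×1.407 = 6.662 m. Hydraulic radius R = A/P = 6.031/6.662 = 0.9054 m. Q_A = (1/0.028)·6.031·0.9054^(2/3)·√0.00037 = 3.878 m³/s.
Channel B: Flow area A = b·y = 4.23 × 6.28 = 26.56 m². Wetted perimeter P = b + 2y = 4.23 + 2×6.28 = 16.79 m. Hydraulic radius R = A/P = 26.56/16.79 = 1.582 m. Q_B = (1/0.028)·26.56·1.582^(2/3)·√0.00037 = 24.78 m³/s.
Q_A = 3.878 m³/s vs Q_B = 24.78 m³/s, so channel B carries more.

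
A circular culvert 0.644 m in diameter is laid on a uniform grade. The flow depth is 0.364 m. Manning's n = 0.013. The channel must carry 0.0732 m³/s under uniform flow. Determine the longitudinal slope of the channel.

S = 0.00026

For a circular section of diameter D = 0.644 m at depth y = 0.364 m, the central angle is θ = 2 arccos(1 − 2y/D) = 3.403 rad. Then A = (D²/8)(θ − sin θ) = 0.1898 m² and P = Dθ/2 = 1.096 m.
Hydraulic radius R = A/P = 0.1898/1.096 = 0.1732 m.
From Manning's equation, S = [nQ / (1 A R^(2/3))]² = [0.013 × 0.0732 / (1 × 0.1898 × 0.1732^(2/3))]² = 0.00026.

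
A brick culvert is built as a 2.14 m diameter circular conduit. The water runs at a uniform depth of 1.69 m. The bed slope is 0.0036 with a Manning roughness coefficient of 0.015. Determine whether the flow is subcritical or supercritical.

subcritical

For a circular section of diameter D = 2.14 m at depth y = 1.69 m, the central angle is θ = 2 arccos(1 − 2y/D) = 4.378 rad. Then A = (D²/8)(θ − sin θ) = 3.047 m² and P = Dθ/2 = 4.684 m.
Hydraulic radius R = A/P = 3.047/4.684 = 0.6504 m.
V = (1/n) R^(2/3) √S = (1/0.015) × 0.6504^(2/3) × √0.0036 = 3.003 m/s. Hydraulic depth D_h = A/T = 3.047/1.744 = 1.747 m.
Froude number Fr = V/√(g·D_h) = 3.003/√(9.81×1.747) = 0.725, which is less than 1, so the flow is subcritical.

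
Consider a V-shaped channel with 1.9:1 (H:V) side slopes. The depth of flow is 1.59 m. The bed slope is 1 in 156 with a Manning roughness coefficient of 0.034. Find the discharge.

Q = 8.95 m³/s

For a triangular section with side slope z = 1.9: A = zy² = 1.9×1.59² = 4.803 m²; P = 2y√(1+z²) = 2×1.59×2.147 = 6.828 m.
Hydraulic radius R = A/P = 4.803/6.828 = 0.7035 m.
Manning's equation: Q = (1/n) A R^(2/3) S^(1/2) = (1/0.034) × 4.803 × 0.7035^(2/3) × 0.00641^(1/2) = 8.95 m³/s.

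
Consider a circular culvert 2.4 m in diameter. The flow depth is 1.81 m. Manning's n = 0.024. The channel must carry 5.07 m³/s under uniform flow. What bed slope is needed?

S = 0.0017

For a circular section of diameter D = 2.4 m at depth y = 1.81 m, the central angle is θ = 2 arccos(1 − 2y/D) = 4.208 rad. Then A = (D²/8)(θ − sin θ) = 3.66 m² and P = Dθ/2 = 5.05 m.
Hydraulic radius R = A/P = 3.66/5.05 = 0.7248 m.
From Manning's equation, S = [nQ / (1 A R^(2/3))]² = [0.024 × 5.07 / (1 × 3.66 × 0.7248^(2/3))]² = 0.0017.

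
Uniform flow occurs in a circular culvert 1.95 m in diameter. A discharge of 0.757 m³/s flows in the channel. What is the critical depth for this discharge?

At critical depth, Q² T / (g A³) = 1, i.e. A³/T = Q²/g = 0.757²/9.81 = 0.05841.
Try y = 0.502 m: A³/T = 0.1321 — high.
Try y = 0.283 m: A³/T = 0.01398 — low.
Try y = 0.407 m: A³/T = 0.05824 — ≈ 0.05841.

y_c = 0.407 m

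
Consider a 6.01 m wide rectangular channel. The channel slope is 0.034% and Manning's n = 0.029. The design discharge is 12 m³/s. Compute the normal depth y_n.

Manning's equation rearranged: A R^(2/3) = nQ / (1·√S) = 0.029 × 12 / (√0.00034) = 18.87.
Try y = 2.78 m: A R^(2/3) = 21.35 — high.
Try y = 1.77 m: A R^(2/3) = 11.43 — low.
Try y = 2.54 m: A R^(2/3) = 18.89 — close enough.

y_n = 2.54 m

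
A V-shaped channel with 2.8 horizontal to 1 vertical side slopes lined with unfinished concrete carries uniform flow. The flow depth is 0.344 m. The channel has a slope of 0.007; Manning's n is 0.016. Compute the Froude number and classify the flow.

For a triangular section with side slope z = 2.8: A = zy² = 2.8×0.344² = 0.3313 m²; P = 2y√(1+z²) = 2×0.344×2.973 = 2.046 m.
Hydraulic radius R = A/P = 0.3313/2.046 = 0.162 m.
V = (1/n) R^(2/3) √S = (1/0.016) × 0.162^(2/3) × √0.007 = 1.554 m/s. Hydraulic depth D_h = A/T = 0.3313/1.926 = 0.172 m.
Froude number Fr = V/√(g·D_h) = 1.554/√(9.81×0.172) = 1.2, which is greater than 1, so the flow is supercritical.

supercritical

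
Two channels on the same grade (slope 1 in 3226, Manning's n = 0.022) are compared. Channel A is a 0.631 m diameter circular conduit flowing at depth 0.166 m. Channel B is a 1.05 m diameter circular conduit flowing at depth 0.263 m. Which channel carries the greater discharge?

Channel A: For a circular section of diameter D = 0.631 m at depth y = 0.166 m, the central angle is θ = 2 arccos(1 − 2y/D) = 2.154 rad. Then A = (D²/8)(θ − sin θ) = 0.06568 m² and P = Dθ/2 = 0.6797 m. Hydraulic radius R = A/P = 0.06568/0.6797 = 0.09664 m. Q_A = (1/0.022)·0.06568·0.09664^(2/3)·√0.00031 = 0.01107 m³/s.
Channel B: For a circular section of diameter D = 1.05 m at depth y = 0.263 m, the central angle is θ = 2 arccos(1 − 2y/D) = 2.097 rad. Then A = (D²/8)(θ − sin θ) = 0.1697 m² and P = Dθ/2 = 1.101 m. Hydraulic radius R = A/P = 0.1697/1.101 = 0.1542 m. Q_B = (1/0.022)·0.1697·0.1542^(2/3)·√0.00031 = 0.03906 m³/s.
Q_A = 0.01107 m³/s vs Q_B = 0.03906 m³/s, so channel B carries more.

channel B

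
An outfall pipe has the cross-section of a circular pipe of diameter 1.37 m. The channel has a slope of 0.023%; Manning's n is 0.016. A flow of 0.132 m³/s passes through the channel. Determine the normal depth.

y_n = 0.408 m

Manning's equation rearranged: A R^(2/3) = nQ / (1·√S) = 0.016 × 0.132 / (√0.00023) = 0.1393.
At y = 0.469 m: A R^(2/3) = 0.182 — high.
At y = 0.309 m: A R^(2/3) = 0.08051 — low.
At y = 0.408 m: A R^(2/3) = 0.1393 — matches.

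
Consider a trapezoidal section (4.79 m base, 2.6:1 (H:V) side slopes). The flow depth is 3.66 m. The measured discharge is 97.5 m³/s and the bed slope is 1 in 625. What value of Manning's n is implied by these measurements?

n = 0.035

With bottom width b = 4.79 m and side slope z = 2.6: A = (b + zy)y = (4.79 + 2.6×3.66)×3.66 = 52.36 m²; P = b + 2y√(1+z²) = 4.79 + 2×3.66×2.786 = 25.18 m.
Hydraulic radius R = A/P = 52.36/25.18 = 2.079 m.
Rearranging Manning's equation: n = (1/Q) A R^(2/3) S^(1/2) = (1/97.5) × 52.36 × 2.079^(2/3) × √0.0016 = 0.035.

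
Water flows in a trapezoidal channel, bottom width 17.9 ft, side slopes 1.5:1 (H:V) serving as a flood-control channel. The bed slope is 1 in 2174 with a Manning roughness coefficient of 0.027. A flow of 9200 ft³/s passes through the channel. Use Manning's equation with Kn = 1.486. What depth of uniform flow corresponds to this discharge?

Manning's equation rearranged: A R^(2/3) = nQ / (1.486·√S) = 0.027 × 9200 / (1.486 × √0.00046) = 7794.
At y = 17.4 ft: A R^(2/3) = 3433 — too small.
At y = 32.2 ft: A R^(2/3) = 13480 — too large.
At y = 25.3 ft: A R^(2/3) = 7792 — ≈ 7794.

y_n = 25.3 ft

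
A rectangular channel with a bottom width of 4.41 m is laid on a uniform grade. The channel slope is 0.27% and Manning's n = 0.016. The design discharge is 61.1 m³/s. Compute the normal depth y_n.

y_n = 3.49 m

Manning's equation rearranged: A R^(2/3) = nQ / (1·√S) = 0.016 × 61.1 / (√0.0027) = 18.81.
Try y = 2.38 m: A R^(2/3) = 11.48 — low.
Try y = 4.33 m: A R^(2/3) = 24.59 — high.
Try y = 3.49 m: A R^(2/3) = 18.81 — matches.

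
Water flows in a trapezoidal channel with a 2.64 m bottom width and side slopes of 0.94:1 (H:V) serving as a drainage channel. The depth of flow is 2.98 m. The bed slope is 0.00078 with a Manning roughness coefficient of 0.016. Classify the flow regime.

subcritical

With bottom width b = 2.64 m and side slope z = 0.94: A = (b + zy)y = (2.64 + 0.94×2.98)×2.98 = 16.21 m²; P = b + 2y√(1+z²) = 2.64 + 2×2.98×1.372 = 10.82 m.
Hydraulic radius R = A/P = 16.21/10.82 = 1.499 m.
V = (1/n) R^(2/3) √S = (1/0.016) × 1.499^(2/3) × √0.00078 = 2.286 m/s. Hydraulic depth D_h = A/T = 16.21/8.242 = 1.967 m.
Froude number Fr = V/√(g·D_h) = 2.286/√(9.81×1.967) = 0.52, which is less than 1, so the flow is subcritical.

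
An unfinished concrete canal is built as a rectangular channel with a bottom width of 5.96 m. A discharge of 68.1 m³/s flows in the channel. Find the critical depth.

For a rectangular channel, critical depth y_c = (q²/g)^(1/3) where q = Q/b = 68.1/5.96 = 11.43 m²/s.
So y_c = (11.43²/9.81)^(1/3) = 2.37 m.

y_c = 2.37 m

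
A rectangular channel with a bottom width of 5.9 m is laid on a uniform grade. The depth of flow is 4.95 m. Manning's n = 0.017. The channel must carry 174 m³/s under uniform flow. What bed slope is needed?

S = 0.00452

Flow area A = b·y = 5.9 × 4.95 = 29.21 m². Wetted perimeter P = b + 2y = 5.9 + 2×4.95 = 15.8 m.
Hydraulic radius R = A/P = 29.21/15.8 = 1.848 m.
From Manning's equation, S = [nQ / (1 A R^(2/3))]² = [0.017 × 174 / (1 × 29.21 × 1.848^(2/3))]² = 0.00452.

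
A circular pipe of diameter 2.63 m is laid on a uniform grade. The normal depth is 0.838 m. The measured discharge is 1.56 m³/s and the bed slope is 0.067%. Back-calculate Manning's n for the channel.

For a circular section of diameter D = 2.63 m at depth y = 0.838 m, the central angle is θ = 2 arccos(1 − 2y/D) = 2.399 rad. Then A = (D²/8)(θ − sin θ) = 1.49 m² and P = Dθ/2 = 3.155 m.
Hydraulic radius R = A/P = 1.49/3.155 = 0.4722 m.
Rearranging Manning's equation: n = (1/Q) A R^(2/3) S^(1/2) = (1/1.56) × 1.49 × 0.4722^(2/3) × √0.00067 = 0.015.

n = 0.015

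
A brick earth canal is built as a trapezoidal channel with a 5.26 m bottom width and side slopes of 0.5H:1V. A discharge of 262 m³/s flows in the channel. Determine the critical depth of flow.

y_c = 5.3 m

At critical depth, Q² T / (g A³) = 1, i.e. A³/T = Q²/g = 262²/9.81 = 6997.
Trying y = 6.79 m: A³/T = 16840 — over.
Trying y = 4.55 m: A³/T = 4108 — short.
Trying y = 5.3 m: A³/T = 6977 — matches.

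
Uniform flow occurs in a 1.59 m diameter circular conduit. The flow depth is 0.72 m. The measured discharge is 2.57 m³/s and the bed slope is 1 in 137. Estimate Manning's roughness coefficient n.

n = 0.015

For a circular section of diameter D = 1.59 m at depth y = 0.72 m, the central angle is θ = 2 arccos(1 − 2y/D) = 2.953 rad. Then A = (D²/8)(θ − sin θ) = 0.8737 m² and P = Dθ/2 = 2.347 m.
Hydraulic radius R = A/P = 0.8737/2.347 = 0.3722 m.
Rearranging Manning's equation: n = (1/Q) A R^(2/3) S^(1/2) = (1/2.57) × 0.8737 × 0.3722^(2/3) × √0.007299 = 0.015.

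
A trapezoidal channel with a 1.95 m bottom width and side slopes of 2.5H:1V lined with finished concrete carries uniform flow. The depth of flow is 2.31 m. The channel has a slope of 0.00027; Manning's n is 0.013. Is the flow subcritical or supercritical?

subcritical

With bottom width b = 1.95 m and side slope z = 2.5: A = (b + zy)y = (1.95 + 2.5×2.31)×2.31 = 17.84 m²; P = b + 2y√(1+z²) = 1.95 + 2×2.31×2.693 = 14.39 m.
Hydraulic radius R = A/P = 17.84/14.39 = 1.24 m.
V = (1/n) R^(2/3) √S = (1/0.013) × 1.24^(2/3) × √0.00027 = 1.459 m/s. Hydraulic depth D_h = A/T = 17.84/13.5 = 1.322 m.
Froude number Fr = V/√(g·D_h) = 1.459/√(9.81×1.322) = 0.405, which is less than 1, so the flow is subcritical.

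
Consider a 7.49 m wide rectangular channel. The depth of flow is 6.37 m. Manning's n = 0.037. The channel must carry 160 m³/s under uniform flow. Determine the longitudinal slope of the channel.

S = 0.0049

Flow area A = b·y = 7.49 × 6.37 = 47.71 m². Wetted perimeter P = b + 2y = 7.49 + 2×6.37 = 20.23 m.
Hydraulic radius R = A/P = 47.71/20.23 = 2.358 m.
From Manning's equation, S = [nQ / (1 A R^(2/3))]² = [0.037 × 160 / (1 × 47.71 × 2.358^(2/3))]² = 0.0049.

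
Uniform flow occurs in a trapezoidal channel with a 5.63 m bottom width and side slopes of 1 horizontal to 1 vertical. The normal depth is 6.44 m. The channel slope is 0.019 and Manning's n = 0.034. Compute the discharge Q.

With bottom width b = 5.63 m and side slope z = 1: A = (b + zy)y = (5.63 + 1×6.44)×6.44 = 77.73 m²; P = b + 2y√(1+z²) = 5.63 + 2×6.44×1.414 = 23.85 m.
Hydraulic radius R = A/P = 77.73/23.85 = 3.26 m.
Manning's equation: Q = (1/n) A R^(2/3) S^(1/2) = (1/0.034) × 77.73 × 3.26^(2/3) × 0.019^(1/2) = 693 m³/s.

Q = 693 m³/s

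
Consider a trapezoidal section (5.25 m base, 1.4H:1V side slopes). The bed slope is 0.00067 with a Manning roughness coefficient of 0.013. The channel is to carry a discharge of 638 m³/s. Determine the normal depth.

Manning's equation rearranged: A R^(2/3) = nQ / (1·√S) = 0.013 × 638 / (√0.00067) = 320.4.
Trying y = 8.68 m: A R^(2/3) = 399.5 — too large.
Trying y = 6.41 m: A R^(2/3) = 203.7 — too small.
Trying y = 7.87 m: A R^(2/3) = 320.5 — ≈ 320.4.

y_n = 7.87 m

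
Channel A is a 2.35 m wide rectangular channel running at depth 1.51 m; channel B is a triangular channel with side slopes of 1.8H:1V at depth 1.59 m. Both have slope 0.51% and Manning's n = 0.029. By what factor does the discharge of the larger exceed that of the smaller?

1.33

Channel A: Flow area A = b·y = 2.35 × 1.51 = 3.549 m². Wetted perimeter P = b + 2y = 2.35 + 2×1.51 = 5.37 m. Hydraulic radius R = A/P = 3.549/5.37 = 0.6608 m. Q_A = (1/0.029)·3.549·0.6608^(2/3)·√0.0051 = 6.629 m³/s.
Channel B: For a triangular section with side slope z = 1.8: A = zy² = 1.8×1.59² = 4.551 m²; P = 2y√(1+z²) = 2×1.59×2.059 = 6.548 m. Hydraulic radius R = A/P = 4.551/6.548 = 0.695 m. Q_B = (1/0.029)·4.551·0.695^(2/3)·√0.0051 = 8.792 m³/s.
The larger discharge is 8.792 m³/s and the smaller is 6.629 m³/s; the ratio is 1.33.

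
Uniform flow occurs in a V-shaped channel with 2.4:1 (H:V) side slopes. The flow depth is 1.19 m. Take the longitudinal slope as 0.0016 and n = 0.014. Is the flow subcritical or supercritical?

For a triangular section with side slope z = 2.4: A = zy² = 2.4×1.19² = 3.399 m²; P = 2y√(1+z²) = 2×1.19×2.6 = 6.188 m.
Hydraulic radius R = A/P = 3.399/6.188 = 0.5492 m.
V = (1/n) R^(2/3) √S = (1/0.014) × 0.5492^(2/3) × √0.0016 = 1.916 m/s. Hydraulic depth D_h = A/T = 3.399/5.712 = 0.595 m.
Froude number Fr = V/√(g·D_h) = 1.916/√(9.81×0.595) = 0.793, which is less than 1, so the flow is subcritical.

subcritical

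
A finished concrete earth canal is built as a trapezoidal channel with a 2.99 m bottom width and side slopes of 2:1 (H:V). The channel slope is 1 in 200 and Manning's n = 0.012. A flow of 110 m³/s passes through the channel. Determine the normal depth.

y_n = 2.18 m

Manning's equation rearranged: A R^(2/3) = nQ / (1·√S) = 0.012 × 110 / (√0.005) = 18.67.
Try y = 1.71 m: A R^(2/3) = 11.18 — low.
Try y = 2.69 m: A R^(2/3) = 29.49 — high.
Try y = 2.18 m: A R^(2/3) = 18.67 — close enough.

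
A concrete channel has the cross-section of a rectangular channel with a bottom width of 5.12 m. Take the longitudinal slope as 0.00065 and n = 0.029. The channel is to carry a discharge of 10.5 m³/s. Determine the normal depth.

Manning's equation rearranged: A R^(2/3) = nQ / (1·√S) = 0.029 × 10.5 / (√0.00065) = 11.94.
At y = 2.31 m: A R^(2/3) = 13.46 — too large.
At y = 2.12 m: A R^(2/3) = 11.98 — ≈ 11.94.

y_n = 2.12 m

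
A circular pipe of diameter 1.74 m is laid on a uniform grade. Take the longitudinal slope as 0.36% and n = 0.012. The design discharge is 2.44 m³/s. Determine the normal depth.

Manning's equation rearranged: A R^(2/3) = nQ / (1·√S) = 0.012 × 2.44 / (√0.0036) = 0.488.
Try y = 0.899 m: A R^(2/3) = 0.7214 — over.
Try y = 0.644 m: A R^(2/3) = 0.3986 — short.
Try y = 0.719 m: A R^(2/3) = 0.4881 — close enough.

y_n = 0.719 m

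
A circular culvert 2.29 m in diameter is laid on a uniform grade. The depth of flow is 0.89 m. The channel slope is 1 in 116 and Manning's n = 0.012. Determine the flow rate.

For a circular section of diameter D = 2.29 m at depth y = 0.89 m, the central angle is θ = 2 arccos(1 − 2y/D) = 2.692 rad. Then A = (D²/8)(θ − sin θ) = 1.48 m² and P = Dθ/2 = 3.083 m.
Hydraulic radius R = A/P = 1.48/3.083 = 0.4802 m.
Manning's equation: Q = (1/n) A R^(2/3) S^(1/2) = (1/0.012) × 1.48 × 0.4802^(2/3) × 0.008621^(1/2) = 7.02 m³/s.

Q = 7.02 m³/s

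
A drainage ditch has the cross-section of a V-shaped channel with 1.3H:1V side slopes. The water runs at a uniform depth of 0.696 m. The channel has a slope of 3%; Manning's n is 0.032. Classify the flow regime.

For a triangular section with side slope z = 1.3: A = zy² = 1.3×0.696² = 0.6297 m²; P = 2y√(1+z²) = 2×0.696×1.64 = 2.283 m.
Hydraulic radius R = A/P = 0.6297/2.283 = 0.2758 m.
V = (1/n) R^(2/3) √S = (1/0.032) × 0.2758^(2/3) × √0.03 = 2.294 m/s. Hydraulic depth D_h = A/T = 0.6297/1.81 = 0.348 m.
Froude number Fr = V/√(g·D_h) = 2.294/√(9.81×0.348) = 1.24, which is greater than 1, so the flow is supercritical.

supercritical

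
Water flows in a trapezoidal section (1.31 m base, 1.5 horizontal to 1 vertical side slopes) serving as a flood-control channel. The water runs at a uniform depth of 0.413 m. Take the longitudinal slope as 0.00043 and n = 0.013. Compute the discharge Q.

With bottom width b = 1.31 m and side slope z = 1.5: A = (b + zy)y = (1.31 + 1.5×0.413)×0.413 = 0.7969 m²; P = b + 2y√(1+z²) = 1.31 + 2×0.413×1.803 = 2.799 m.
Hydraulic radius R = A/P = 0.7969/2.799 = 0.2847 m.
Manning's equation: Q = (1/n) A R^(2/3) S^(1/2) = (1/0.013) × 0.7969 × 0.2847^(2/3) × 0.00043^(1/2) = 0.55 m³/s.

Q = 0.55 m³/s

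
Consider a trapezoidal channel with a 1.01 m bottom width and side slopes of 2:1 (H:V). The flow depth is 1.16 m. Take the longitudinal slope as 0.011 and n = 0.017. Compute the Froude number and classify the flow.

supercritical

With bottom width b = 1.01 m and side slope z = 2: A = (b + zy)y = (1.01 + 2×1.16)×1.16 = 3.863 m²; P = b + 2y√(1+z²) = 1.01 + 2×1.16×2.236 = 6.198 m.
Hydraulic radius R = A/P = 3.863/6.198 = 0.6233 m.
V = (1/n) R^(2/3) √S = (1/0.017) × 0.6233^(2/3) × √0.011 = 4.502 m/s. Hydraulic depth D_h = A/T = 3.863/5.65 = 0.6837 m.
Froude number Fr = V/√(g·D_h) = 4.502/√(9.81×0.6837) = 1.74, which is greater than 1, so the flow is supercritical.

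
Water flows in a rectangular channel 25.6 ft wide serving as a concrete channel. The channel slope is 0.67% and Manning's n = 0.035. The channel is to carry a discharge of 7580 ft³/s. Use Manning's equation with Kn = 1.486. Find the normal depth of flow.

Manning's equation rearranged: A R^(2/3) = nQ / (1.486·√S) = 0.035 × 7580 / (1.486 × √0.0067) = 2181.
Trying y = 16.7 ft: A R^(2/3) = 1601 — low.
Trying y = 26.8 ft: A R^(2/3) = 2894 — high.
Trying y = 21.3 ft: A R^(2/3) = 2180 — close enough.

y_n = 21.3 ft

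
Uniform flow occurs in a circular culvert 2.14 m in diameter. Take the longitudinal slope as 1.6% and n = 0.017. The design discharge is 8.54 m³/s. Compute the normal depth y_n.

Manning's equation rearranged: A R^(2/3) = nQ / (1·√S) = 0.017 × 8.54 / (√0.016) = 1.148.
Trying y = 0.79 m: A R^(2/3) = 0.6888 — too small.
Trying y = 1.24 m: A R^(2/3) = 1.509 — too large.
Trying y = 1.05 m: A R^(2/3) = 1.148 — matches.

y_n = 1.05 m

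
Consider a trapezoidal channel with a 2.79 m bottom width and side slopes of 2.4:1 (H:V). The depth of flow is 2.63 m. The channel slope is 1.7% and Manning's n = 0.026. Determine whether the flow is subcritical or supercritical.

With bottom width b = 2.79 m and side slope z = 2.4: A = (b + zy)y = (2.79 + 2.4×2.63)×2.63 = 23.94 m²; P = b + 2y√(1+z²) = 2.79 + 2×2.63×2.6 = 16.47 m.
Hydraulic radius R = A/P = 23.94/16.47 = 1.454 m.
V = (1/n) R^(2/3) √S = (1/0.026) × 1.454^(2/3) × √0.017 = 6.436 m/s. Hydraulic depth D_h = A/T = 23.94/15.41 = 1.553 m.
Froude number Fr = V/√(g·D_h) = 6.436/√(9.81×1.553) = 1.65, which is greater than 1, so the flow is supercritical.

supercritical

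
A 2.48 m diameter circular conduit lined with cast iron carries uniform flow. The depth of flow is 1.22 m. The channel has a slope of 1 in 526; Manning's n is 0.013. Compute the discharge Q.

Q = 5.73 m³/s

For a circular section of diameter D = 2.48 m at depth y = 1.22 m, the central angle is θ = 2 arccos(1 − 2y/D) = 3.109 rad. Then A = (D²/8)(θ − sin θ) = 2.366 m² and P = Dθ/2 = 3.856 m.
Hydraulic radius R = A/P = 2.366/3.856 = 0.6136 m.
Manning's equation: Q = (1/n) A R^(2/3) S^(1/2) = (1/0.013) × 2.366 × 0.6136^(2/3) × 0.001901^(1/2) = 5.73 m³/s.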